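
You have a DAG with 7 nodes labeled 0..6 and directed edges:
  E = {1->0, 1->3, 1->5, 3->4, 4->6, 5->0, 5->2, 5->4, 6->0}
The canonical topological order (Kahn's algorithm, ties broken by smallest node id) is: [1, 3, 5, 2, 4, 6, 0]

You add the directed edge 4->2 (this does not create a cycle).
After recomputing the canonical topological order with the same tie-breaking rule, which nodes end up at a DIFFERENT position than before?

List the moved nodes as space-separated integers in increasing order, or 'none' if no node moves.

Old toposort: [1, 3, 5, 2, 4, 6, 0]
Added edge 4->2
Recompute Kahn (smallest-id tiebreak):
  initial in-degrees: [3, 0, 2, 1, 2, 1, 1]
  ready (indeg=0): [1]
  pop 1: indeg[0]->2; indeg[3]->0; indeg[5]->0 | ready=[3, 5] | order so far=[1]
  pop 3: indeg[4]->1 | ready=[5] | order so far=[1, 3]
  pop 5: indeg[0]->1; indeg[2]->1; indeg[4]->0 | ready=[4] | order so far=[1, 3, 5]
  pop 4: indeg[2]->0; indeg[6]->0 | ready=[2, 6] | order so far=[1, 3, 5, 4]
  pop 2: no out-edges | ready=[6] | order so far=[1, 3, 5, 4, 2]
  pop 6: indeg[0]->0 | ready=[0] | order so far=[1, 3, 5, 4, 2, 6]
  pop 0: no out-edges | ready=[] | order so far=[1, 3, 5, 4, 2, 6, 0]
New canonical toposort: [1, 3, 5, 4, 2, 6, 0]
Compare positions:
  Node 0: index 6 -> 6 (same)
  Node 1: index 0 -> 0 (same)
  Node 2: index 3 -> 4 (moved)
  Node 3: index 1 -> 1 (same)
  Node 4: index 4 -> 3 (moved)
  Node 5: index 2 -> 2 (same)
  Node 6: index 5 -> 5 (same)
Nodes that changed position: 2 4

Answer: 2 4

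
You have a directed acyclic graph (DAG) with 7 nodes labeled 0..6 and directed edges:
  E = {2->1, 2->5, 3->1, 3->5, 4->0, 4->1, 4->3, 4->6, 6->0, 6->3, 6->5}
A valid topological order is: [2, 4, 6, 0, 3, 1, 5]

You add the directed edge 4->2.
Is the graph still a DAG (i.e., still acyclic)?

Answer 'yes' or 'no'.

Answer: yes

Derivation:
Given toposort: [2, 4, 6, 0, 3, 1, 5]
Position of 4: index 1; position of 2: index 0
New edge 4->2: backward (u after v in old order)
Backward edge: old toposort is now invalid. Check if this creates a cycle.
Does 2 already reach 4? Reachable from 2: [1, 2, 5]. NO -> still a DAG (reorder needed).
Still a DAG? yes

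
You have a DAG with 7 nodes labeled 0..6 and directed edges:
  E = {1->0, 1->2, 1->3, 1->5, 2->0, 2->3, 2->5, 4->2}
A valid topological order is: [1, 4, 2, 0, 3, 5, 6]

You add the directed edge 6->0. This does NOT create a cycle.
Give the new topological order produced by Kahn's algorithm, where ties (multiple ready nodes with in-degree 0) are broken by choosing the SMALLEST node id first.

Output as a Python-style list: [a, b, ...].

Old toposort: [1, 4, 2, 0, 3, 5, 6]
Added edge: 6->0
Position of 6 (6) > position of 0 (3). Must reorder: 6 must now come before 0.
Run Kahn's algorithm (break ties by smallest node id):
  initial in-degrees: [3, 0, 2, 2, 0, 2, 0]
  ready (indeg=0): [1, 4, 6]
  pop 1: indeg[0]->2; indeg[2]->1; indeg[3]->1; indeg[5]->1 | ready=[4, 6] | order so far=[1]
  pop 4: indeg[2]->0 | ready=[2, 6] | order so far=[1, 4]
  pop 2: indeg[0]->1; indeg[3]->0; indeg[5]->0 | ready=[3, 5, 6] | order so far=[1, 4, 2]
  pop 3: no out-edges | ready=[5, 6] | order so far=[1, 4, 2, 3]
  pop 5: no out-edges | ready=[6] | order so far=[1, 4, 2, 3, 5]
  pop 6: indeg[0]->0 | ready=[0] | order so far=[1, 4, 2, 3, 5, 6]
  pop 0: no out-edges | ready=[] | order so far=[1, 4, 2, 3, 5, 6, 0]
  Result: [1, 4, 2, 3, 5, 6, 0]

Answer: [1, 4, 2, 3, 5, 6, 0]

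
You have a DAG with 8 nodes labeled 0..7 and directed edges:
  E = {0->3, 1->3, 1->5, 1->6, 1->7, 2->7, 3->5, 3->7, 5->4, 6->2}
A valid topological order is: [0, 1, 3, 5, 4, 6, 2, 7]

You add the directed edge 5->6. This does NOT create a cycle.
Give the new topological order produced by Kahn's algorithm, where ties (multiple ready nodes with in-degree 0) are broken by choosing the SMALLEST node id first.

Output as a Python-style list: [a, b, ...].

Old toposort: [0, 1, 3, 5, 4, 6, 2, 7]
Added edge: 5->6
Position of 5 (3) < position of 6 (5). Old order still valid.
Run Kahn's algorithm (break ties by smallest node id):
  initial in-degrees: [0, 0, 1, 2, 1, 2, 2, 3]
  ready (indeg=0): [0, 1]
  pop 0: indeg[3]->1 | ready=[1] | order so far=[0]
  pop 1: indeg[3]->0; indeg[5]->1; indeg[6]->1; indeg[7]->2 | ready=[3] | order so far=[0, 1]
  pop 3: indeg[5]->0; indeg[7]->1 | ready=[5] | order so far=[0, 1, 3]
  pop 5: indeg[4]->0; indeg[6]->0 | ready=[4, 6] | order so far=[0, 1, 3, 5]
  pop 4: no out-edges | ready=[6] | order so far=[0, 1, 3, 5, 4]
  pop 6: indeg[2]->0 | ready=[2] | order so far=[0, 1, 3, 5, 4, 6]
  pop 2: indeg[7]->0 | ready=[7] | order so far=[0, 1, 3, 5, 4, 6, 2]
  pop 7: no out-edges | ready=[] | order so far=[0, 1, 3, 5, 4, 6, 2, 7]
  Result: [0, 1, 3, 5, 4, 6, 2, 7]

Answer: [0, 1, 3, 5, 4, 6, 2, 7]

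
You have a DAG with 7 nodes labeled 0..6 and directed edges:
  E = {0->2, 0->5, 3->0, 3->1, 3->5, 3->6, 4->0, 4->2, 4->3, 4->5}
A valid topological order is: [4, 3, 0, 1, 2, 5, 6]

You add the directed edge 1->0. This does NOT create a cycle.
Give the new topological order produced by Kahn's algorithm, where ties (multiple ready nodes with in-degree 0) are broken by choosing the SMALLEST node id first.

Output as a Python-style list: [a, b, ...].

Answer: [4, 3, 1, 0, 2, 5, 6]

Derivation:
Old toposort: [4, 3, 0, 1, 2, 5, 6]
Added edge: 1->0
Position of 1 (3) > position of 0 (2). Must reorder: 1 must now come before 0.
Run Kahn's algorithm (break ties by smallest node id):
  initial in-degrees: [3, 1, 2, 1, 0, 3, 1]
  ready (indeg=0): [4]
  pop 4: indeg[0]->2; indeg[2]->1; indeg[3]->0; indeg[5]->2 | ready=[3] | order so far=[4]
  pop 3: indeg[0]->1; indeg[1]->0; indeg[5]->1; indeg[6]->0 | ready=[1, 6] | order so far=[4, 3]
  pop 1: indeg[0]->0 | ready=[0, 6] | order so far=[4, 3, 1]
  pop 0: indeg[2]->0; indeg[5]->0 | ready=[2, 5, 6] | order so far=[4, 3, 1, 0]
  pop 2: no out-edges | ready=[5, 6] | order so far=[4, 3, 1, 0, 2]
  pop 5: no out-edges | ready=[6] | order so far=[4, 3, 1, 0, 2, 5]
  pop 6: no out-edges | ready=[] | order so far=[4, 3, 1, 0, 2, 5, 6]
  Result: [4, 3, 1, 0, 2, 5, 6]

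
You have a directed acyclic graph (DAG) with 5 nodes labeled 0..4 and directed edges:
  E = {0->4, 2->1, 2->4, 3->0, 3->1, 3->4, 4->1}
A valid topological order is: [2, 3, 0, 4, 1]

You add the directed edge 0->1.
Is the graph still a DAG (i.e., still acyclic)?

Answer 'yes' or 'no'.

Answer: yes

Derivation:
Given toposort: [2, 3, 0, 4, 1]
Position of 0: index 2; position of 1: index 4
New edge 0->1: forward
Forward edge: respects the existing order. Still a DAG, same toposort still valid.
Still a DAG? yes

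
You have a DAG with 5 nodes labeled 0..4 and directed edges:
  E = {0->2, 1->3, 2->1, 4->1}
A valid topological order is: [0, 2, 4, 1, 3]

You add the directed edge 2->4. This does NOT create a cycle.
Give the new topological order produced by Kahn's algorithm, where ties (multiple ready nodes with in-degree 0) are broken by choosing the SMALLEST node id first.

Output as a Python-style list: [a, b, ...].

Old toposort: [0, 2, 4, 1, 3]
Added edge: 2->4
Position of 2 (1) < position of 4 (2). Old order still valid.
Run Kahn's algorithm (break ties by smallest node id):
  initial in-degrees: [0, 2, 1, 1, 1]
  ready (indeg=0): [0]
  pop 0: indeg[2]->0 | ready=[2] | order so far=[0]
  pop 2: indeg[1]->1; indeg[4]->0 | ready=[4] | order so far=[0, 2]
  pop 4: indeg[1]->0 | ready=[1] | order so far=[0, 2, 4]
  pop 1: indeg[3]->0 | ready=[3] | order so far=[0, 2, 4, 1]
  pop 3: no out-edges | ready=[] | order so far=[0, 2, 4, 1, 3]
  Result: [0, 2, 4, 1, 3]

Answer: [0, 2, 4, 1, 3]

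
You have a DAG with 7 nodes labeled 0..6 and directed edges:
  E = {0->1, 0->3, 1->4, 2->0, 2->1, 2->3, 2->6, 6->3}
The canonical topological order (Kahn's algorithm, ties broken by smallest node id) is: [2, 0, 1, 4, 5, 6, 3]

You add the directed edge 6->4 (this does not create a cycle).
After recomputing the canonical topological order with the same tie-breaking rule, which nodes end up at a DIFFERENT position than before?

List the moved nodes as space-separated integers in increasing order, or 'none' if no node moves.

Answer: 3 4 5 6

Derivation:
Old toposort: [2, 0, 1, 4, 5, 6, 3]
Added edge 6->4
Recompute Kahn (smallest-id tiebreak):
  initial in-degrees: [1, 2, 0, 3, 2, 0, 1]
  ready (indeg=0): [2, 5]
  pop 2: indeg[0]->0; indeg[1]->1; indeg[3]->2; indeg[6]->0 | ready=[0, 5, 6] | order so far=[2]
  pop 0: indeg[1]->0; indeg[3]->1 | ready=[1, 5, 6] | order so far=[2, 0]
  pop 1: indeg[4]->1 | ready=[5, 6] | order so far=[2, 0, 1]
  pop 5: no out-edges | ready=[6] | order so far=[2, 0, 1, 5]
  pop 6: indeg[3]->0; indeg[4]->0 | ready=[3, 4] | order so far=[2, 0, 1, 5, 6]
  pop 3: no out-edges | ready=[4] | order so far=[2, 0, 1, 5, 6, 3]
  pop 4: no out-edges | ready=[] | order so far=[2, 0, 1, 5, 6, 3, 4]
New canonical toposort: [2, 0, 1, 5, 6, 3, 4]
Compare positions:
  Node 0: index 1 -> 1 (same)
  Node 1: index 2 -> 2 (same)
  Node 2: index 0 -> 0 (same)
  Node 3: index 6 -> 5 (moved)
  Node 4: index 3 -> 6 (moved)
  Node 5: index 4 -> 3 (moved)
  Node 6: index 5 -> 4 (moved)
Nodes that changed position: 3 4 5 6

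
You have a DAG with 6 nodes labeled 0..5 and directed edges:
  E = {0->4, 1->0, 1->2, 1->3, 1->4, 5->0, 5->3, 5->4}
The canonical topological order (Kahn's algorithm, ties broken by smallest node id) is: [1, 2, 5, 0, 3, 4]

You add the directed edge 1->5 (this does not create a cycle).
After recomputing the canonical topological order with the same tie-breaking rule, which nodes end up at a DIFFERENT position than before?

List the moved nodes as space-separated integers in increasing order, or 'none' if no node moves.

Old toposort: [1, 2, 5, 0, 3, 4]
Added edge 1->5
Recompute Kahn (smallest-id tiebreak):
  initial in-degrees: [2, 0, 1, 2, 3, 1]
  ready (indeg=0): [1]
  pop 1: indeg[0]->1; indeg[2]->0; indeg[3]->1; indeg[4]->2; indeg[5]->0 | ready=[2, 5] | order so far=[1]
  pop 2: no out-edges | ready=[5] | order so far=[1, 2]
  pop 5: indeg[0]->0; indeg[3]->0; indeg[4]->1 | ready=[0, 3] | order so far=[1, 2, 5]
  pop 0: indeg[4]->0 | ready=[3, 4] | order so far=[1, 2, 5, 0]
  pop 3: no out-edges | ready=[4] | order so far=[1, 2, 5, 0, 3]
  pop 4: no out-edges | ready=[] | order so far=[1, 2, 5, 0, 3, 4]
New canonical toposort: [1, 2, 5, 0, 3, 4]
Compare positions:
  Node 0: index 3 -> 3 (same)
  Node 1: index 0 -> 0 (same)
  Node 2: index 1 -> 1 (same)
  Node 3: index 4 -> 4 (same)
  Node 4: index 5 -> 5 (same)
  Node 5: index 2 -> 2 (same)
Nodes that changed position: none

Answer: none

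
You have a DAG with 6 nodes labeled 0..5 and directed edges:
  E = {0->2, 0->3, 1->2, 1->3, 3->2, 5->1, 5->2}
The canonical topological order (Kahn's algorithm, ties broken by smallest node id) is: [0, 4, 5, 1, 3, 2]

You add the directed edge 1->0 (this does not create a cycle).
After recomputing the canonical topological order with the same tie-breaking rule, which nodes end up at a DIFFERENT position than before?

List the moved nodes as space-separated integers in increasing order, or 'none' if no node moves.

Old toposort: [0, 4, 5, 1, 3, 2]
Added edge 1->0
Recompute Kahn (smallest-id tiebreak):
  initial in-degrees: [1, 1, 4, 2, 0, 0]
  ready (indeg=0): [4, 5]
  pop 4: no out-edges | ready=[5] | order so far=[4]
  pop 5: indeg[1]->0; indeg[2]->3 | ready=[1] | order so far=[4, 5]
  pop 1: indeg[0]->0; indeg[2]->2; indeg[3]->1 | ready=[0] | order so far=[4, 5, 1]
  pop 0: indeg[2]->1; indeg[3]->0 | ready=[3] | order so far=[4, 5, 1, 0]
  pop 3: indeg[2]->0 | ready=[2] | order so far=[4, 5, 1, 0, 3]
  pop 2: no out-edges | ready=[] | order so far=[4, 5, 1, 0, 3, 2]
New canonical toposort: [4, 5, 1, 0, 3, 2]
Compare positions:
  Node 0: index 0 -> 3 (moved)
  Node 1: index 3 -> 2 (moved)
  Node 2: index 5 -> 5 (same)
  Node 3: index 4 -> 4 (same)
  Node 4: index 1 -> 0 (moved)
  Node 5: index 2 -> 1 (moved)
Nodes that changed position: 0 1 4 5

Answer: 0 1 4 5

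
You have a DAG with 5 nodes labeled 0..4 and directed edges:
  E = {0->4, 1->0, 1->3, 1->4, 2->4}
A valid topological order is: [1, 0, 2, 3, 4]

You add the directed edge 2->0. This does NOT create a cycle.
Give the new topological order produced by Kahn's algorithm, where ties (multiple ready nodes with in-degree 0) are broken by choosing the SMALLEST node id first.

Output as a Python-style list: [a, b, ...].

Answer: [1, 2, 0, 3, 4]

Derivation:
Old toposort: [1, 0, 2, 3, 4]
Added edge: 2->0
Position of 2 (2) > position of 0 (1). Must reorder: 2 must now come before 0.
Run Kahn's algorithm (break ties by smallest node id):
  initial in-degrees: [2, 0, 0, 1, 3]
  ready (indeg=0): [1, 2]
  pop 1: indeg[0]->1; indeg[3]->0; indeg[4]->2 | ready=[2, 3] | order so far=[1]
  pop 2: indeg[0]->0; indeg[4]->1 | ready=[0, 3] | order so far=[1, 2]
  pop 0: indeg[4]->0 | ready=[3, 4] | order so far=[1, 2, 0]
  pop 3: no out-edges | ready=[4] | order so far=[1, 2, 0, 3]
  pop 4: no out-edges | ready=[] | order so far=[1, 2, 0, 3, 4]
  Result: [1, 2, 0, 3, 4]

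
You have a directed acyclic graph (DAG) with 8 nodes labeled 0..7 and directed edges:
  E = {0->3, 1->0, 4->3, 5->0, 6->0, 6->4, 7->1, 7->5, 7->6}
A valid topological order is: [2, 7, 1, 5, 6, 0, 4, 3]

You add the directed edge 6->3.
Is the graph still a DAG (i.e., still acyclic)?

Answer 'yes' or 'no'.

Given toposort: [2, 7, 1, 5, 6, 0, 4, 3]
Position of 6: index 4; position of 3: index 7
New edge 6->3: forward
Forward edge: respects the existing order. Still a DAG, same toposort still valid.
Still a DAG? yes

Answer: yes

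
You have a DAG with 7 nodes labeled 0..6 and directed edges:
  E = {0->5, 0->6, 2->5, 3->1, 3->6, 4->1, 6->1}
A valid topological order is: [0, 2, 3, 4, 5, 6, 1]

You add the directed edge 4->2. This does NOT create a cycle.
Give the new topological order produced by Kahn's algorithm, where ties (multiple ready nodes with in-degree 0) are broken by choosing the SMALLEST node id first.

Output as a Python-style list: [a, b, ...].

Old toposort: [0, 2, 3, 4, 5, 6, 1]
Added edge: 4->2
Position of 4 (3) > position of 2 (1). Must reorder: 4 must now come before 2.
Run Kahn's algorithm (break ties by smallest node id):
  initial in-degrees: [0, 3, 1, 0, 0, 2, 2]
  ready (indeg=0): [0, 3, 4]
  pop 0: indeg[5]->1; indeg[6]->1 | ready=[3, 4] | order so far=[0]
  pop 3: indeg[1]->2; indeg[6]->0 | ready=[4, 6] | order so far=[0, 3]
  pop 4: indeg[1]->1; indeg[2]->0 | ready=[2, 6] | order so far=[0, 3, 4]
  pop 2: indeg[5]->0 | ready=[5, 6] | order so far=[0, 3, 4, 2]
  pop 5: no out-edges | ready=[6] | order so far=[0, 3, 4, 2, 5]
  pop 6: indeg[1]->0 | ready=[1] | order so far=[0, 3, 4, 2, 5, 6]
  pop 1: no out-edges | ready=[] | order so far=[0, 3, 4, 2, 5, 6, 1]
  Result: [0, 3, 4, 2, 5, 6, 1]

Answer: [0, 3, 4, 2, 5, 6, 1]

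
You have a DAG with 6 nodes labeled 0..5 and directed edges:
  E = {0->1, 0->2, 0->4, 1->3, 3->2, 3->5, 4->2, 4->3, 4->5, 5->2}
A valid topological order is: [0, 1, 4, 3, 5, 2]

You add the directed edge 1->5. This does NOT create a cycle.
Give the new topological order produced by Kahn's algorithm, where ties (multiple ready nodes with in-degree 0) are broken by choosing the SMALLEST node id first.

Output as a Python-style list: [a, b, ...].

Answer: [0, 1, 4, 3, 5, 2]

Derivation:
Old toposort: [0, 1, 4, 3, 5, 2]
Added edge: 1->5
Position of 1 (1) < position of 5 (4). Old order still valid.
Run Kahn's algorithm (break ties by smallest node id):
  initial in-degrees: [0, 1, 4, 2, 1, 3]
  ready (indeg=0): [0]
  pop 0: indeg[1]->0; indeg[2]->3; indeg[4]->0 | ready=[1, 4] | order so far=[0]
  pop 1: indeg[3]->1; indeg[5]->2 | ready=[4] | order so far=[0, 1]
  pop 4: indeg[2]->2; indeg[3]->0; indeg[5]->1 | ready=[3] | order so far=[0, 1, 4]
  pop 3: indeg[2]->1; indeg[5]->0 | ready=[5] | order so far=[0, 1, 4, 3]
  pop 5: indeg[2]->0 | ready=[2] | order so far=[0, 1, 4, 3, 5]
  pop 2: no out-edges | ready=[] | order so far=[0, 1, 4, 3, 5, 2]
  Result: [0, 1, 4, 3, 5, 2]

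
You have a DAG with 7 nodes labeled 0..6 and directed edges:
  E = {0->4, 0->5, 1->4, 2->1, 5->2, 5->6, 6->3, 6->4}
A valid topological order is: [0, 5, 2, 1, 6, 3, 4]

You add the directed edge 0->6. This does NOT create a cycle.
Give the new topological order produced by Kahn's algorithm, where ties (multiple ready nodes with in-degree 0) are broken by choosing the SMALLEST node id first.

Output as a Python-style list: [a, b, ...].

Answer: [0, 5, 2, 1, 6, 3, 4]

Derivation:
Old toposort: [0, 5, 2, 1, 6, 3, 4]
Added edge: 0->6
Position of 0 (0) < position of 6 (4). Old order still valid.
Run Kahn's algorithm (break ties by smallest node id):
  initial in-degrees: [0, 1, 1, 1, 3, 1, 2]
  ready (indeg=0): [0]
  pop 0: indeg[4]->2; indeg[5]->0; indeg[6]->1 | ready=[5] | order so far=[0]
  pop 5: indeg[2]->0; indeg[6]->0 | ready=[2, 6] | order so far=[0, 5]
  pop 2: indeg[1]->0 | ready=[1, 6] | order so far=[0, 5, 2]
  pop 1: indeg[4]->1 | ready=[6] | order so far=[0, 5, 2, 1]
  pop 6: indeg[3]->0; indeg[4]->0 | ready=[3, 4] | order so far=[0, 5, 2, 1, 6]
  pop 3: no out-edges | ready=[4] | order so far=[0, 5, 2, 1, 6, 3]
  pop 4: no out-edges | ready=[] | order so far=[0, 5, 2, 1, 6, 3, 4]
  Result: [0, 5, 2, 1, 6, 3, 4]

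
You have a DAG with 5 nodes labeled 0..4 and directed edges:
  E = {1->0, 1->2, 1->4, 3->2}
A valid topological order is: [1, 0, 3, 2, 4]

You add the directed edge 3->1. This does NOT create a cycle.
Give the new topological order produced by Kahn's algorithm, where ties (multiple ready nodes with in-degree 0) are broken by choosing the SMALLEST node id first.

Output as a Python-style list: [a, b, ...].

Answer: [3, 1, 0, 2, 4]

Derivation:
Old toposort: [1, 0, 3, 2, 4]
Added edge: 3->1
Position of 3 (2) > position of 1 (0). Must reorder: 3 must now come before 1.
Run Kahn's algorithm (break ties by smallest node id):
  initial in-degrees: [1, 1, 2, 0, 1]
  ready (indeg=0): [3]
  pop 3: indeg[1]->0; indeg[2]->1 | ready=[1] | order so far=[3]
  pop 1: indeg[0]->0; indeg[2]->0; indeg[4]->0 | ready=[0, 2, 4] | order so far=[3, 1]
  pop 0: no out-edges | ready=[2, 4] | order so far=[3, 1, 0]
  pop 2: no out-edges | ready=[4] | order so far=[3, 1, 0, 2]
  pop 4: no out-edges | ready=[] | order so far=[3, 1, 0, 2, 4]
  Result: [3, 1, 0, 2, 4]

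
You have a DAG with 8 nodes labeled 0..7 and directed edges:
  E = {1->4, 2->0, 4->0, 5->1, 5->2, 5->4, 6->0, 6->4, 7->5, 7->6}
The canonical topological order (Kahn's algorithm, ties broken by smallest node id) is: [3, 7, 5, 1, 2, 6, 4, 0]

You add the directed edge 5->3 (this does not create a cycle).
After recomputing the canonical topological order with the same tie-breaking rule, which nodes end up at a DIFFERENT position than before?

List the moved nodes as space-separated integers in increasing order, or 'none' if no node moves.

Answer: 1 2 3 5 7

Derivation:
Old toposort: [3, 7, 5, 1, 2, 6, 4, 0]
Added edge 5->3
Recompute Kahn (smallest-id tiebreak):
  initial in-degrees: [3, 1, 1, 1, 3, 1, 1, 0]
  ready (indeg=0): [7]
  pop 7: indeg[5]->0; indeg[6]->0 | ready=[5, 6] | order so far=[7]
  pop 5: indeg[1]->0; indeg[2]->0; indeg[3]->0; indeg[4]->2 | ready=[1, 2, 3, 6] | order so far=[7, 5]
  pop 1: indeg[4]->1 | ready=[2, 3, 6] | order so far=[7, 5, 1]
  pop 2: indeg[0]->2 | ready=[3, 6] | order so far=[7, 5, 1, 2]
  pop 3: no out-edges | ready=[6] | order so far=[7, 5, 1, 2, 3]
  pop 6: indeg[0]->1; indeg[4]->0 | ready=[4] | order so far=[7, 5, 1, 2, 3, 6]
  pop 4: indeg[0]->0 | ready=[0] | order so far=[7, 5, 1, 2, 3, 6, 4]
  pop 0: no out-edges | ready=[] | order so far=[7, 5, 1, 2, 3, 6, 4, 0]
New canonical toposort: [7, 5, 1, 2, 3, 6, 4, 0]
Compare positions:
  Node 0: index 7 -> 7 (same)
  Node 1: index 3 -> 2 (moved)
  Node 2: index 4 -> 3 (moved)
  Node 3: index 0 -> 4 (moved)
  Node 4: index 6 -> 6 (same)
  Node 5: index 2 -> 1 (moved)
  Node 6: index 5 -> 5 (same)
  Node 7: index 1 -> 0 (moved)
Nodes that changed position: 1 2 3 5 7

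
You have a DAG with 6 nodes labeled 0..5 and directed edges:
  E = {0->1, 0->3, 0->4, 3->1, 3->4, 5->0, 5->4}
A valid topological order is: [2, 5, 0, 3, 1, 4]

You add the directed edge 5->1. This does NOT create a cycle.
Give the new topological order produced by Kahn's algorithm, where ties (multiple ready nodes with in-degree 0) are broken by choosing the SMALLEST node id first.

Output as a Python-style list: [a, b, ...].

Old toposort: [2, 5, 0, 3, 1, 4]
Added edge: 5->1
Position of 5 (1) < position of 1 (4). Old order still valid.
Run Kahn's algorithm (break ties by smallest node id):
  initial in-degrees: [1, 3, 0, 1, 3, 0]
  ready (indeg=0): [2, 5]
  pop 2: no out-edges | ready=[5] | order so far=[2]
  pop 5: indeg[0]->0; indeg[1]->2; indeg[4]->2 | ready=[0] | order so far=[2, 5]
  pop 0: indeg[1]->1; indeg[3]->0; indeg[4]->1 | ready=[3] | order so far=[2, 5, 0]
  pop 3: indeg[1]->0; indeg[4]->0 | ready=[1, 4] | order so far=[2, 5, 0, 3]
  pop 1: no out-edges | ready=[4] | order so far=[2, 5, 0, 3, 1]
  pop 4: no out-edges | ready=[] | order so far=[2, 5, 0, 3, 1, 4]
  Result: [2, 5, 0, 3, 1, 4]

Answer: [2, 5, 0, 3, 1, 4]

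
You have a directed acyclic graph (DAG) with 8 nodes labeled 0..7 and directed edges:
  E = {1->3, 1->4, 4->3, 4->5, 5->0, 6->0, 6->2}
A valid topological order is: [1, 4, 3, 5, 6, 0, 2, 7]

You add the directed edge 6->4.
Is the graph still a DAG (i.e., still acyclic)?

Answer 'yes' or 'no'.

Answer: yes

Derivation:
Given toposort: [1, 4, 3, 5, 6, 0, 2, 7]
Position of 6: index 4; position of 4: index 1
New edge 6->4: backward (u after v in old order)
Backward edge: old toposort is now invalid. Check if this creates a cycle.
Does 4 already reach 6? Reachable from 4: [0, 3, 4, 5]. NO -> still a DAG (reorder needed).
Still a DAG? yes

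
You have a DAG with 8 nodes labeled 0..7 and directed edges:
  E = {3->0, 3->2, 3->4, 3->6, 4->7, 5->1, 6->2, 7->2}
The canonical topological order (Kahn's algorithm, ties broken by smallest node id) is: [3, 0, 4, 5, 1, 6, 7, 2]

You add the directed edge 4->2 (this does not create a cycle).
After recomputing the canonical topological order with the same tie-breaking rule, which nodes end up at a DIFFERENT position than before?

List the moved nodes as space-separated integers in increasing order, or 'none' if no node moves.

Old toposort: [3, 0, 4, 5, 1, 6, 7, 2]
Added edge 4->2
Recompute Kahn (smallest-id tiebreak):
  initial in-degrees: [1, 1, 4, 0, 1, 0, 1, 1]
  ready (indeg=0): [3, 5]
  pop 3: indeg[0]->0; indeg[2]->3; indeg[4]->0; indeg[6]->0 | ready=[0, 4, 5, 6] | order so far=[3]
  pop 0: no out-edges | ready=[4, 5, 6] | order so far=[3, 0]
  pop 4: indeg[2]->2; indeg[7]->0 | ready=[5, 6, 7] | order so far=[3, 0, 4]
  pop 5: indeg[1]->0 | ready=[1, 6, 7] | order so far=[3, 0, 4, 5]
  pop 1: no out-edges | ready=[6, 7] | order so far=[3, 0, 4, 5, 1]
  pop 6: indeg[2]->1 | ready=[7] | order so far=[3, 0, 4, 5, 1, 6]
  pop 7: indeg[2]->0 | ready=[2] | order so far=[3, 0, 4, 5, 1, 6, 7]
  pop 2: no out-edges | ready=[] | order so far=[3, 0, 4, 5, 1, 6, 7, 2]
New canonical toposort: [3, 0, 4, 5, 1, 6, 7, 2]
Compare positions:
  Node 0: index 1 -> 1 (same)
  Node 1: index 4 -> 4 (same)
  Node 2: index 7 -> 7 (same)
  Node 3: index 0 -> 0 (same)
  Node 4: index 2 -> 2 (same)
  Node 5: index 3 -> 3 (same)
  Node 6: index 5 -> 5 (same)
  Node 7: index 6 -> 6 (same)
Nodes that changed position: none

Answer: none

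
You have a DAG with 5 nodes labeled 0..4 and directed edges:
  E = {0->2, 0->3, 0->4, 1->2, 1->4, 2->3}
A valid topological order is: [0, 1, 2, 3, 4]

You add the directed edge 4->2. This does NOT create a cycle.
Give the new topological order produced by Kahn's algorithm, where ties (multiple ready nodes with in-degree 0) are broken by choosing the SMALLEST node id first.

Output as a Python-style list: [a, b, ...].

Answer: [0, 1, 4, 2, 3]

Derivation:
Old toposort: [0, 1, 2, 3, 4]
Added edge: 4->2
Position of 4 (4) > position of 2 (2). Must reorder: 4 must now come before 2.
Run Kahn's algorithm (break ties by smallest node id):
  initial in-degrees: [0, 0, 3, 2, 2]
  ready (indeg=0): [0, 1]
  pop 0: indeg[2]->2; indeg[3]->1; indeg[4]->1 | ready=[1] | order so far=[0]
  pop 1: indeg[2]->1; indeg[4]->0 | ready=[4] | order so far=[0, 1]
  pop 4: indeg[2]->0 | ready=[2] | order so far=[0, 1, 4]
  pop 2: indeg[3]->0 | ready=[3] | order so far=[0, 1, 4, 2]
  pop 3: no out-edges | ready=[] | order so far=[0, 1, 4, 2, 3]
  Result: [0, 1, 4, 2, 3]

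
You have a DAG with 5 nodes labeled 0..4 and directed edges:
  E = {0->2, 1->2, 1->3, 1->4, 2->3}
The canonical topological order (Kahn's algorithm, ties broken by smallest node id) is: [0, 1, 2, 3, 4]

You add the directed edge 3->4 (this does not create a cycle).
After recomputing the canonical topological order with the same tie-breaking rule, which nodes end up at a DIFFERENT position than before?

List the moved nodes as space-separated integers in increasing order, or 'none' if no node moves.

Old toposort: [0, 1, 2, 3, 4]
Added edge 3->4
Recompute Kahn (smallest-id tiebreak):
  initial in-degrees: [0, 0, 2, 2, 2]
  ready (indeg=0): [0, 1]
  pop 0: indeg[2]->1 | ready=[1] | order so far=[0]
  pop 1: indeg[2]->0; indeg[3]->1; indeg[4]->1 | ready=[2] | order so far=[0, 1]
  pop 2: indeg[3]->0 | ready=[3] | order so far=[0, 1, 2]
  pop 3: indeg[4]->0 | ready=[4] | order so far=[0, 1, 2, 3]
  pop 4: no out-edges | ready=[] | order so far=[0, 1, 2, 3, 4]
New canonical toposort: [0, 1, 2, 3, 4]
Compare positions:
  Node 0: index 0 -> 0 (same)
  Node 1: index 1 -> 1 (same)
  Node 2: index 2 -> 2 (same)
  Node 3: index 3 -> 3 (same)
  Node 4: index 4 -> 4 (same)
Nodes that changed position: none

Answer: none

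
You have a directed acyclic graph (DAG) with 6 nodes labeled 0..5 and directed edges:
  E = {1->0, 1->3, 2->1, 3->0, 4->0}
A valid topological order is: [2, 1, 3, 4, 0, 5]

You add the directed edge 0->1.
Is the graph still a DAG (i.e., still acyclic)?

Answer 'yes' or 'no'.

Answer: no

Derivation:
Given toposort: [2, 1, 3, 4, 0, 5]
Position of 0: index 4; position of 1: index 1
New edge 0->1: backward (u after v in old order)
Backward edge: old toposort is now invalid. Check if this creates a cycle.
Does 1 already reach 0? Reachable from 1: [0, 1, 3]. YES -> cycle!
Still a DAG? no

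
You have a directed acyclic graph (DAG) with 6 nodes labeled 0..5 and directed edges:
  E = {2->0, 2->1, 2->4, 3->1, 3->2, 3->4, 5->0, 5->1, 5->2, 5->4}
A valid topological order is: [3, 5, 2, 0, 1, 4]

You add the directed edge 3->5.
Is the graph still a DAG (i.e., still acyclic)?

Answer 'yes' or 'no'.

Given toposort: [3, 5, 2, 0, 1, 4]
Position of 3: index 0; position of 5: index 1
New edge 3->5: forward
Forward edge: respects the existing order. Still a DAG, same toposort still valid.
Still a DAG? yes

Answer: yes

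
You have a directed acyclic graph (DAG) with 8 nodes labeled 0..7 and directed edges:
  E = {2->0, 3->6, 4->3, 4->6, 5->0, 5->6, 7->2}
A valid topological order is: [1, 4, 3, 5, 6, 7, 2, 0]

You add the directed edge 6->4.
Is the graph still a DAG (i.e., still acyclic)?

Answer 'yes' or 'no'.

Answer: no

Derivation:
Given toposort: [1, 4, 3, 5, 6, 7, 2, 0]
Position of 6: index 4; position of 4: index 1
New edge 6->4: backward (u after v in old order)
Backward edge: old toposort is now invalid. Check if this creates a cycle.
Does 4 already reach 6? Reachable from 4: [3, 4, 6]. YES -> cycle!
Still a DAG? no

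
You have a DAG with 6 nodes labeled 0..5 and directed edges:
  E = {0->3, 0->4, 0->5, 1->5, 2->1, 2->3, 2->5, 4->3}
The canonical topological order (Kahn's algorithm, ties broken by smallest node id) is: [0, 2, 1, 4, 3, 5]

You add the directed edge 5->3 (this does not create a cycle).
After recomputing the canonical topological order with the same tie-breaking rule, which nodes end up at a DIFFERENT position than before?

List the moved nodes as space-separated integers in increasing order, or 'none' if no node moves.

Old toposort: [0, 2, 1, 4, 3, 5]
Added edge 5->3
Recompute Kahn (smallest-id tiebreak):
  initial in-degrees: [0, 1, 0, 4, 1, 3]
  ready (indeg=0): [0, 2]
  pop 0: indeg[3]->3; indeg[4]->0; indeg[5]->2 | ready=[2, 4] | order so far=[0]
  pop 2: indeg[1]->0; indeg[3]->2; indeg[5]->1 | ready=[1, 4] | order so far=[0, 2]
  pop 1: indeg[5]->0 | ready=[4, 5] | order so far=[0, 2, 1]
  pop 4: indeg[3]->1 | ready=[5] | order so far=[0, 2, 1, 4]
  pop 5: indeg[3]->0 | ready=[3] | order so far=[0, 2, 1, 4, 5]
  pop 3: no out-edges | ready=[] | order so far=[0, 2, 1, 4, 5, 3]
New canonical toposort: [0, 2, 1, 4, 5, 3]
Compare positions:
  Node 0: index 0 -> 0 (same)
  Node 1: index 2 -> 2 (same)
  Node 2: index 1 -> 1 (same)
  Node 3: index 4 -> 5 (moved)
  Node 4: index 3 -> 3 (same)
  Node 5: index 5 -> 4 (moved)
Nodes that changed position: 3 5

Answer: 3 5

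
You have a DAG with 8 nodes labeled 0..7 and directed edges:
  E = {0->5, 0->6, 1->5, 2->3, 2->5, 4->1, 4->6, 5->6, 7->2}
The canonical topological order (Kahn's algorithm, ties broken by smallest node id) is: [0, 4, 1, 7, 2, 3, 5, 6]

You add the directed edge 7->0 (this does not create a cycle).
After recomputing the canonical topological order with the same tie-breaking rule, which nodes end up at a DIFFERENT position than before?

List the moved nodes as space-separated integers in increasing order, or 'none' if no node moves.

Answer: 0 1 4 7

Derivation:
Old toposort: [0, 4, 1, 7, 2, 3, 5, 6]
Added edge 7->0
Recompute Kahn (smallest-id tiebreak):
  initial in-degrees: [1, 1, 1, 1, 0, 3, 3, 0]
  ready (indeg=0): [4, 7]
  pop 4: indeg[1]->0; indeg[6]->2 | ready=[1, 7] | order so far=[4]
  pop 1: indeg[5]->2 | ready=[7] | order so far=[4, 1]
  pop 7: indeg[0]->0; indeg[2]->0 | ready=[0, 2] | order so far=[4, 1, 7]
  pop 0: indeg[5]->1; indeg[6]->1 | ready=[2] | order so far=[4, 1, 7, 0]
  pop 2: indeg[3]->0; indeg[5]->0 | ready=[3, 5] | order so far=[4, 1, 7, 0, 2]
  pop 3: no out-edges | ready=[5] | order so far=[4, 1, 7, 0, 2, 3]
  pop 5: indeg[6]->0 | ready=[6] | order so far=[4, 1, 7, 0, 2, 3, 5]
  pop 6: no out-edges | ready=[] | order so far=[4, 1, 7, 0, 2, 3, 5, 6]
New canonical toposort: [4, 1, 7, 0, 2, 3, 5, 6]
Compare positions:
  Node 0: index 0 -> 3 (moved)
  Node 1: index 2 -> 1 (moved)
  Node 2: index 4 -> 4 (same)
  Node 3: index 5 -> 5 (same)
  Node 4: index 1 -> 0 (moved)
  Node 5: index 6 -> 6 (same)
  Node 6: index 7 -> 7 (same)
  Node 7: index 3 -> 2 (moved)
Nodes that changed position: 0 1 4 7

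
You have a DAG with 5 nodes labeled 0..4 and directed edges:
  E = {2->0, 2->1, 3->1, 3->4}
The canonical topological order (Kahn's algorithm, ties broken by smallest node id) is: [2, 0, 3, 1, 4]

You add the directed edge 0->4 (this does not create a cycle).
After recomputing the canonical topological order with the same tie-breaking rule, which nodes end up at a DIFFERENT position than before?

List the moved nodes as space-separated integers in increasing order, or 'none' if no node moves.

Answer: none

Derivation:
Old toposort: [2, 0, 3, 1, 4]
Added edge 0->4
Recompute Kahn (smallest-id tiebreak):
  initial in-degrees: [1, 2, 0, 0, 2]
  ready (indeg=0): [2, 3]
  pop 2: indeg[0]->0; indeg[1]->1 | ready=[0, 3] | order so far=[2]
  pop 0: indeg[4]->1 | ready=[3] | order so far=[2, 0]
  pop 3: indeg[1]->0; indeg[4]->0 | ready=[1, 4] | order so far=[2, 0, 3]
  pop 1: no out-edges | ready=[4] | order so far=[2, 0, 3, 1]
  pop 4: no out-edges | ready=[] | order so far=[2, 0, 3, 1, 4]
New canonical toposort: [2, 0, 3, 1, 4]
Compare positions:
  Node 0: index 1 -> 1 (same)
  Node 1: index 3 -> 3 (same)
  Node 2: index 0 -> 0 (same)
  Node 3: index 2 -> 2 (same)
  Node 4: index 4 -> 4 (same)
Nodes that changed position: none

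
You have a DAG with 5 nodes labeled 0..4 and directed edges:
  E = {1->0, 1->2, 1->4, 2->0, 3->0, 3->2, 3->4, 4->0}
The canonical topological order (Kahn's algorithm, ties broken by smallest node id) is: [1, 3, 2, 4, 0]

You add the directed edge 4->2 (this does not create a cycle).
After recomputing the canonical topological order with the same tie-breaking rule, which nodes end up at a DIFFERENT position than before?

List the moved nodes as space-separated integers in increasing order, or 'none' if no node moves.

Old toposort: [1, 3, 2, 4, 0]
Added edge 4->2
Recompute Kahn (smallest-id tiebreak):
  initial in-degrees: [4, 0, 3, 0, 2]
  ready (indeg=0): [1, 3]
  pop 1: indeg[0]->3; indeg[2]->2; indeg[4]->1 | ready=[3] | order so far=[1]
  pop 3: indeg[0]->2; indeg[2]->1; indeg[4]->0 | ready=[4] | order so far=[1, 3]
  pop 4: indeg[0]->1; indeg[2]->0 | ready=[2] | order so far=[1, 3, 4]
  pop 2: indeg[0]->0 | ready=[0] | order so far=[1, 3, 4, 2]
  pop 0: no out-edges | ready=[] | order so far=[1, 3, 4, 2, 0]
New canonical toposort: [1, 3, 4, 2, 0]
Compare positions:
  Node 0: index 4 -> 4 (same)
  Node 1: index 0 -> 0 (same)
  Node 2: index 2 -> 3 (moved)
  Node 3: index 1 -> 1 (same)
  Node 4: index 3 -> 2 (moved)
Nodes that changed position: 2 4

Answer: 2 4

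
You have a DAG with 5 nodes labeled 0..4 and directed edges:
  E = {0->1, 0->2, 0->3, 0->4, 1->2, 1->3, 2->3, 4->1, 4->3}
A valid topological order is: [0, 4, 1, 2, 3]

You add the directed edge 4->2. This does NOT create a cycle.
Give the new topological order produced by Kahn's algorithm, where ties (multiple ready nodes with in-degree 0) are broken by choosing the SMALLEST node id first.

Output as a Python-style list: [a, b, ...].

Answer: [0, 4, 1, 2, 3]

Derivation:
Old toposort: [0, 4, 1, 2, 3]
Added edge: 4->2
Position of 4 (1) < position of 2 (3). Old order still valid.
Run Kahn's algorithm (break ties by smallest node id):
  initial in-degrees: [0, 2, 3, 4, 1]
  ready (indeg=0): [0]
  pop 0: indeg[1]->1; indeg[2]->2; indeg[3]->3; indeg[4]->0 | ready=[4] | order so far=[0]
  pop 4: indeg[1]->0; indeg[2]->1; indeg[3]->2 | ready=[1] | order so far=[0, 4]
  pop 1: indeg[2]->0; indeg[3]->1 | ready=[2] | order so far=[0, 4, 1]
  pop 2: indeg[3]->0 | ready=[3] | order so far=[0, 4, 1, 2]
  pop 3: no out-edges | ready=[] | order so far=[0, 4, 1, 2, 3]
  Result: [0, 4, 1, 2, 3]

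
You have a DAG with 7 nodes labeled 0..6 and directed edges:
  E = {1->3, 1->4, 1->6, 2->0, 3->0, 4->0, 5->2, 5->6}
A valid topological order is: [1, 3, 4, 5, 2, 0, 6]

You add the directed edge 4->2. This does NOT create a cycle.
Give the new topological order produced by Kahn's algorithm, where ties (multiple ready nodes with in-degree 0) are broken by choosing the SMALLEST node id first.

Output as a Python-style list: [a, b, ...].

Old toposort: [1, 3, 4, 5, 2, 0, 6]
Added edge: 4->2
Position of 4 (2) < position of 2 (4). Old order still valid.
Run Kahn's algorithm (break ties by smallest node id):
  initial in-degrees: [3, 0, 2, 1, 1, 0, 2]
  ready (indeg=0): [1, 5]
  pop 1: indeg[3]->0; indeg[4]->0; indeg[6]->1 | ready=[3, 4, 5] | order so far=[1]
  pop 3: indeg[0]->2 | ready=[4, 5] | order so far=[1, 3]
  pop 4: indeg[0]->1; indeg[2]->1 | ready=[5] | order so far=[1, 3, 4]
  pop 5: indeg[2]->0; indeg[6]->0 | ready=[2, 6] | order so far=[1, 3, 4, 5]
  pop 2: indeg[0]->0 | ready=[0, 6] | order so far=[1, 3, 4, 5, 2]
  pop 0: no out-edges | ready=[6] | order so far=[1, 3, 4, 5, 2, 0]
  pop 6: no out-edges | ready=[] | order so far=[1, 3, 4, 5, 2, 0, 6]
  Result: [1, 3, 4, 5, 2, 0, 6]

Answer: [1, 3, 4, 5, 2, 0, 6]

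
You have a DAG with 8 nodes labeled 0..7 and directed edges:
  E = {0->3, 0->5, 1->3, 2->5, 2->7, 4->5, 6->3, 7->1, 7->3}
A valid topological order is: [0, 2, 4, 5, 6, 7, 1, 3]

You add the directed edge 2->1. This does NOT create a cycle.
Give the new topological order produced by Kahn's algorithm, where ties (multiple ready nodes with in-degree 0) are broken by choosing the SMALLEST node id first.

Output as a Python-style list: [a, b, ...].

Answer: [0, 2, 4, 5, 6, 7, 1, 3]

Derivation:
Old toposort: [0, 2, 4, 5, 6, 7, 1, 3]
Added edge: 2->1
Position of 2 (1) < position of 1 (6). Old order still valid.
Run Kahn's algorithm (break ties by smallest node id):
  initial in-degrees: [0, 2, 0, 4, 0, 3, 0, 1]
  ready (indeg=0): [0, 2, 4, 6]
  pop 0: indeg[3]->3; indeg[5]->2 | ready=[2, 4, 6] | order so far=[0]
  pop 2: indeg[1]->1; indeg[5]->1; indeg[7]->0 | ready=[4, 6, 7] | order so far=[0, 2]
  pop 4: indeg[5]->0 | ready=[5, 6, 7] | order so far=[0, 2, 4]
  pop 5: no out-edges | ready=[6, 7] | order so far=[0, 2, 4, 5]
  pop 6: indeg[3]->2 | ready=[7] | order so far=[0, 2, 4, 5, 6]
  pop 7: indeg[1]->0; indeg[3]->1 | ready=[1] | order so far=[0, 2, 4, 5, 6, 7]
  pop 1: indeg[3]->0 | ready=[3] | order so far=[0, 2, 4, 5, 6, 7, 1]
  pop 3: no out-edges | ready=[] | order so far=[0, 2, 4, 5, 6, 7, 1, 3]
  Result: [0, 2, 4, 5, 6, 7, 1, 3]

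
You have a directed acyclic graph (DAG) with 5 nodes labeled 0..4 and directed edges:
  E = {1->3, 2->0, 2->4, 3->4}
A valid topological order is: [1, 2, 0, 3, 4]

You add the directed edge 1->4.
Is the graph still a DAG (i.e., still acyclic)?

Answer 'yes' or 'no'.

Answer: yes

Derivation:
Given toposort: [1, 2, 0, 3, 4]
Position of 1: index 0; position of 4: index 4
New edge 1->4: forward
Forward edge: respects the existing order. Still a DAG, same toposort still valid.
Still a DAG? yes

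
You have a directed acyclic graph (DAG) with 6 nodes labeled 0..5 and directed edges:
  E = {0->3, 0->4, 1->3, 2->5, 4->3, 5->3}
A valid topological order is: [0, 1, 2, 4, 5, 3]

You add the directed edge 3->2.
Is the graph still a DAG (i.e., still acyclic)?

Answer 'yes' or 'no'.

Given toposort: [0, 1, 2, 4, 5, 3]
Position of 3: index 5; position of 2: index 2
New edge 3->2: backward (u after v in old order)
Backward edge: old toposort is now invalid. Check if this creates a cycle.
Does 2 already reach 3? Reachable from 2: [2, 3, 5]. YES -> cycle!
Still a DAG? no

Answer: no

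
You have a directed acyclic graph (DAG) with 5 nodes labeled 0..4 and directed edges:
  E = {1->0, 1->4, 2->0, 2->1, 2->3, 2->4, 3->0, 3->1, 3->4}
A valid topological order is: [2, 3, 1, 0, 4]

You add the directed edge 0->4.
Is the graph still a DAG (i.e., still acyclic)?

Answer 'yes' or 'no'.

Answer: yes

Derivation:
Given toposort: [2, 3, 1, 0, 4]
Position of 0: index 3; position of 4: index 4
New edge 0->4: forward
Forward edge: respects the existing order. Still a DAG, same toposort still valid.
Still a DAG? yes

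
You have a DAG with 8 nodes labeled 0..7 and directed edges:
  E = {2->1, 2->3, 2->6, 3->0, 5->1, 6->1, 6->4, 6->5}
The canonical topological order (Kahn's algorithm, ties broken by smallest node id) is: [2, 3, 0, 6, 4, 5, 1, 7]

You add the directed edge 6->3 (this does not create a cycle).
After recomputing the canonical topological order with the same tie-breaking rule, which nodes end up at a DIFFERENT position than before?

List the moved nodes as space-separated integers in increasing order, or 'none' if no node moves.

Answer: 0 3 6

Derivation:
Old toposort: [2, 3, 0, 6, 4, 5, 1, 7]
Added edge 6->3
Recompute Kahn (smallest-id tiebreak):
  initial in-degrees: [1, 3, 0, 2, 1, 1, 1, 0]
  ready (indeg=0): [2, 7]
  pop 2: indeg[1]->2; indeg[3]->1; indeg[6]->0 | ready=[6, 7] | order so far=[2]
  pop 6: indeg[1]->1; indeg[3]->0; indeg[4]->0; indeg[5]->0 | ready=[3, 4, 5, 7] | order so far=[2, 6]
  pop 3: indeg[0]->0 | ready=[0, 4, 5, 7] | order so far=[2, 6, 3]
  pop 0: no out-edges | ready=[4, 5, 7] | order so far=[2, 6, 3, 0]
  pop 4: no out-edges | ready=[5, 7] | order so far=[2, 6, 3, 0, 4]
  pop 5: indeg[1]->0 | ready=[1, 7] | order so far=[2, 6, 3, 0, 4, 5]
  pop 1: no out-edges | ready=[7] | order so far=[2, 6, 3, 0, 4, 5, 1]
  pop 7: no out-edges | ready=[] | order so far=[2, 6, 3, 0, 4, 5, 1, 7]
New canonical toposort: [2, 6, 3, 0, 4, 5, 1, 7]
Compare positions:
  Node 0: index 2 -> 3 (moved)
  Node 1: index 6 -> 6 (same)
  Node 2: index 0 -> 0 (same)
  Node 3: index 1 -> 2 (moved)
  Node 4: index 4 -> 4 (same)
  Node 5: index 5 -> 5 (same)
  Node 6: index 3 -> 1 (moved)
  Node 7: index 7 -> 7 (same)
Nodes that changed position: 0 3 6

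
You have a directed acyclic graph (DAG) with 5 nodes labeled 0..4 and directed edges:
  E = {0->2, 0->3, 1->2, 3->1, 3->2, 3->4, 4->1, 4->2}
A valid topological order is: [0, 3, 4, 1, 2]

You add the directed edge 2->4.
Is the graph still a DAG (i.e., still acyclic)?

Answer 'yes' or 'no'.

Answer: no

Derivation:
Given toposort: [0, 3, 4, 1, 2]
Position of 2: index 4; position of 4: index 2
New edge 2->4: backward (u after v in old order)
Backward edge: old toposort is now invalid. Check if this creates a cycle.
Does 4 already reach 2? Reachable from 4: [1, 2, 4]. YES -> cycle!
Still a DAG? no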